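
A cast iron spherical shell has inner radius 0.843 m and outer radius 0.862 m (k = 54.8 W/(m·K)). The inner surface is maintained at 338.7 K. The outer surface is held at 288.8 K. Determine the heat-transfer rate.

Q = 4πk·ΔT/(1/r₁ − 1/r₂) = 4π × 54.8 × 49.9 / (1/0.843 − 1/0.862) = 1.31×10^6 W

Q = 1310 kW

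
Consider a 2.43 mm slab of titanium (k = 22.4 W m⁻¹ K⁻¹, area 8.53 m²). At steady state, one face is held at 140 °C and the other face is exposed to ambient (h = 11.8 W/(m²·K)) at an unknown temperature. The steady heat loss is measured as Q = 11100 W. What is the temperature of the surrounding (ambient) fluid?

Sum the resistances:
  R_titanium = L/(kA) = 0.00243/(22.4·8.53) = 1.272×10^-5 K/W
  R_conv,out = 1/(hA) = 1/(11.8·8.53) = 0.009935 K/W
ΣR = 0.009948 K/W
ΔT = Q·ΣR = 11100 × 0.009948 = 110.4 K
Heat flows outward, so T_out = T_in − ΔT = 140 − 110.4 = 29.6 °C

T_out = 29.6 °C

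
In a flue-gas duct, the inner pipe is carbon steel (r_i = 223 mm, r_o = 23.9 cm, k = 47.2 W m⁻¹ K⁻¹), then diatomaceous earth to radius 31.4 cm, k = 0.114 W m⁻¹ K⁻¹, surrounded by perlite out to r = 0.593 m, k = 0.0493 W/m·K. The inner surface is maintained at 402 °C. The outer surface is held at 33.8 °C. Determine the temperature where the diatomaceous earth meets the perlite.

Resistance network (inner→outer):
  R'_carbon steel = ln(0.239/0.223)/(2πk) = 0.06929/(2π·47.2) = 2.336×10^-4 m·K/W
  R'_diatomaceous earth = ln(0.314/0.239)/(2πk) = 0.2729/(2π·0.114) = 0.3810 m·K/W
  R'_perlite = ln(0.593/0.314)/(2πk) = 0.6358/(2π·0.0493) = 2.053 m·K/W
ΣR = 2.336×10^-4 + 0.3810 + 2.053 = 2.434 m·K/W
Q' = ΔT/ΣR = (402 °C − 33.8 °C)/2.434 = 151.3 W/m
From the inner boundary to the diatomaceous earth/perlite interface, ΣR_partial = 0.3812 m·K/W.
T_interface = T_in − Q'·ΣR_partial = 402 °C − (151.3)(0.3812) = 344 °C

T = 344 °C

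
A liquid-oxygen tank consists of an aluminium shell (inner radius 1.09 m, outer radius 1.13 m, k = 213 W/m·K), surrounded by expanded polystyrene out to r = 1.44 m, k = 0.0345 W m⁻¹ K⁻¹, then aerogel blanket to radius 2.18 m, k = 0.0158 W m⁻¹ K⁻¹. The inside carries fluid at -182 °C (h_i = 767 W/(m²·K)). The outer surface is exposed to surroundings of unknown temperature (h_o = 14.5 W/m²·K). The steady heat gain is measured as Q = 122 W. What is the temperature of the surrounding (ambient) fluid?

Sum the resistances:
  R_conv,in = 1/(4πr²h) = 1/(4π·1.09²·767) = 8.733×10^-5 K/W
  R_aluminium = (1/1.09 − 1/1.13)/(4πk) = 0.03248/(4π·213) = 1.213×10^-5 K/W
  R_expanded polystyrene = (1/1.13 − 1/1.44)/(4πk) = 0.1905/(4π·0.0345) = 0.4394 K/W
  R_aerogel blanket = (1/1.44 − 1/2.18)/(4πk) = 0.2357/(4π·0.0158) = 1.187 K/W
  R_conv,out = 1/(4πr²h) = 1/(4π·2.18²·14.5) = 0.001155 K/W
ΣR = 1.628 K/W
ΔT = Q·ΣR = 122 × 1.628 = 198.6 K
Heat flows inward, so T_out = T_in + ΔT = -182 + 198.6 = 16.6 °C

T_out = 16.6 °C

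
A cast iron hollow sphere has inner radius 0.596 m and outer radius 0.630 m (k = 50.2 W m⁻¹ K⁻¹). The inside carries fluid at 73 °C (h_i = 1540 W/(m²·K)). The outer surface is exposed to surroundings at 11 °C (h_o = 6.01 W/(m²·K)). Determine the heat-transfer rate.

Q = 1840 W

Series thermal resistances, inner to outer:
  R_conv,in = 1/(4πr²h) = 1/(4π·0.596²·1540) = 1.455×10^-4 K/W
  R_cast iron = (1/0.596 − 1/0.630)/(4πk) = 0.09055/(4π·50.2) = 1.435×10^-4 K/W
  R_conv,out = 1/(4πr²h) = 1/(4π·0.630²·6.01) = 0.03336 K/W
ΣR = 1.455×10^-4 + 1.435×10^-4 + 0.03336 = 0.03365 K/W
Q = ΔT/ΣR = (73 °C − 11 °C)/0.03365 = 1840 W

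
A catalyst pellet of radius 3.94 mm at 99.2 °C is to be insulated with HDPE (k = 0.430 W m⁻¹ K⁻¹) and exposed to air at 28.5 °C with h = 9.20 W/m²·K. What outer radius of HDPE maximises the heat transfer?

r_cr = 9.35 cm

For a sphere, r_cr = 2k_ins/h = 2·0.430/9.20 = 0.0935 m = 9.35 cm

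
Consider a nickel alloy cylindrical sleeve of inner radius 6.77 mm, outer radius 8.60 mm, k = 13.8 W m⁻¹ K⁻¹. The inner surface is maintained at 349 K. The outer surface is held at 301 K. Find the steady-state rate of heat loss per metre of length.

Q' = 17400 W/m

Q' = 2πk·ΔT/ln(r₂/r₁) = 2π × 13.8 × 48 / ln(0.00860/0.00677) = 17400 W/m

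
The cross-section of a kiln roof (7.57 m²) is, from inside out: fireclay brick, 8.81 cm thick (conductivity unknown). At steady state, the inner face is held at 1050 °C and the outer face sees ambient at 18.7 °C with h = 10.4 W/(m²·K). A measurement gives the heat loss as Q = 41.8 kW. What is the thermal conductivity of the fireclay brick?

k = 0.972 W/m·K

ΣR = ΔT/Q = |1050 − 18.7|/41800 = 0.02467 K/W
Known resistances:
  R_conv,out = 1/(hA) = 1/(10.4·7.57) = 0.01270 K/W
R_fireclay brick = ΣR − ΣR_known = 0.02467 − 0.01270 = 0.01197 K/W
L/(kA) = 0.01197 ⇒ k = 0.0881/(0.01197·7.57) = 0.972 W/m·K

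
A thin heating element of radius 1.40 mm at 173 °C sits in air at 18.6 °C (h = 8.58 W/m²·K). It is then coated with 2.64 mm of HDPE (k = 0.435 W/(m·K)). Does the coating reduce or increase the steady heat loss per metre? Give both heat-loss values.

Critical radius for a cylinder: r_cr = k/h = 0.0507 m = 5.07 cm.
Outer radius after coating: r₂ = 0.00140 + 0.00264 = 0.00404 m.
Since r₁ < r_cr and r₂ ≤ r_cr, the coating moves toward the maximum at r_cr — heat loss rises.
Bare: R = 1/(2πr₁h) = 13.25 m·K/W; Q = 154.4/13.25 = 11.7 W/m.
Coated: R = R_cond + R_conv = 4.979 m·K/W; Q = 154.4/4.979 = 31.0 W/m.

increases: 11.7 → 31.0 W/m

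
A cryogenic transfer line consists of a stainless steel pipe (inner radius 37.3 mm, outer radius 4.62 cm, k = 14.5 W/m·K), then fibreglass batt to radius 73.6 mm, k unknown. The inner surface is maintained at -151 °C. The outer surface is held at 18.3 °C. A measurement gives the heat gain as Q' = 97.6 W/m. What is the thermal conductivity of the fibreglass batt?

k = 0.0428 W/m·K

ΣR = ΔT/Q' = |-151 − 18.3|/97.6 = 1.735 m·K/W
Known resistances:
  R'_stainless steel = ln(0.0462/0.0373)/(2πk) = 0.2140/(2π·14.5) = 0.002349 m·K/W
R_fibreglass batt = ΣR − ΣR_known = 1.735 − 0.002349 = 1.733 m·K/W
ln(r₂/r₁)/(2πk) = 1.733 ⇒ k = 0.4657/(2π·1.733) = 0.0428 W/m·K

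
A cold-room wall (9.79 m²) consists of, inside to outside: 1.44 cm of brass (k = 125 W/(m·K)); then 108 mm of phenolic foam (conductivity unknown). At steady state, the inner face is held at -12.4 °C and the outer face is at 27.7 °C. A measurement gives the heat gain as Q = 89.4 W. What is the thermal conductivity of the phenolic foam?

k = 0.0246 W/m·K

ΣR = ΔT/Q = |-12.4 − 27.7|/89.4 = 0.4485 K/W
Known resistances:
  R_brass = L/(kA) = 0.0144/(125·9.79) = 1.177×10^-5 K/W
R_phenolic foam = ΣR − ΣR_known = 0.4485 − 1.177×10^-5 = 0.4485 K/W
L/(kA) = 0.4485 ⇒ k = 0.108/(0.4485·9.79) = 0.0246 W/m·K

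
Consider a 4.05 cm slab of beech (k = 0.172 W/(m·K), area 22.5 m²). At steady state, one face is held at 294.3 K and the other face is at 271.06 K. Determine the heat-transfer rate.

Q = 2220 W

Q = kA·ΔT/L = 0.172 × 22.5 × |294.3 K − 271.06 K| / 0.0405 = 2220 W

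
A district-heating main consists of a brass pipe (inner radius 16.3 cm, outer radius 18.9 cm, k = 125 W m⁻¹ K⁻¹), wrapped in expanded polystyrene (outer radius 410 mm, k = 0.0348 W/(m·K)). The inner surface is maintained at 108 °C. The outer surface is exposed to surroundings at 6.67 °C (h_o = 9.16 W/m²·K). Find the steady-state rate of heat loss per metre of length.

Q' = 28.3 W/m

Series thermal resistances, inner to outer:
  R'_brass = ln(0.189/0.163)/(2πk) = 0.1480/(2π·125) = 1.884×10^-4 m·K/W
  R'_expanded polystyrene = ln(0.410/0.189)/(2πk) = 0.7744/(2π·0.0348) = 3.542 m·K/W
  R'_conv,out = 1/(2πr h) = 1/(2π·0.410·9.16) = 0.04238 m·K/W
ΣR = 1.884×10^-4 + 3.542 + 0.04238 = 3.585 m·K/W
Q' = ΔT/ΣR = (108 °C − 6.67 °C)/3.585 = 28.3 W/m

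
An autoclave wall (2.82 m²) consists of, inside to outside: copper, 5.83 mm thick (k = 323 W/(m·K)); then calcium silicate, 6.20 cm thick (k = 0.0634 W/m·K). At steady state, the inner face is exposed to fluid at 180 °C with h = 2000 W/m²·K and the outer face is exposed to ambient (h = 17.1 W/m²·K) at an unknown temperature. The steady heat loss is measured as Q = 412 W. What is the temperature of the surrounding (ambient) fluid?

Series resistances:
  R_conv,in = 1/(hA) = 1/(2000·2.82) = 1.773×10^-4 K/W
  R_copper = L/(kA) = 0.00583/(323·2.82) = 6.401×10^-6 K/W
  R_calcium silicate = L/(kA) = 0.0620/(0.0634·2.82) = 0.3468 K/W
  R_conv,out = 1/(hA) = 1/(17.1·2.82) = 0.02074 K/W
ΣR = 0.3677 K/W
ΔT = Q·ΣR = 412 × 0.3677 = 151.5 K
Heat flows outward, so T_out = T_in − ΔT = 180 − 151.5 = 28.5 °C

T_out = 28.5 °C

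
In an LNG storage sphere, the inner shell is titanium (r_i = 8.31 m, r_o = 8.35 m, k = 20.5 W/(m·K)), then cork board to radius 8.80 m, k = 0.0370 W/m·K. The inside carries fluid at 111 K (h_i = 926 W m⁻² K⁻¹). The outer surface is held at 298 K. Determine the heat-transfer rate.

Q = 14.2 kW

Series thermal resistances, inner to outer:
  R_conv,in = 1/(4πr²h) = 1/(4π·8.31²·926) = 1.244×10^-6 K/W
  R_titanium = (1/8.31 − 1/8.35)/(4πk) = 5.765×10^-4/(4π·20.5) = 2.238×10^-6 K/W
  R_cork board = (1/8.35 − 1/8.80)/(4πk) = 0.006124/(4π·0.0370) = 0.01317 K/W
ΣR = 1.244×10^-6 + 2.238×10^-6 + 0.01317 = 0.01317 K/W
Q = ΔT/ΣR = (111 K − 298 K)/0.01317 = -14200 W
(Negative Q ⇒ heat flows inward; heat gain = 14200 W.)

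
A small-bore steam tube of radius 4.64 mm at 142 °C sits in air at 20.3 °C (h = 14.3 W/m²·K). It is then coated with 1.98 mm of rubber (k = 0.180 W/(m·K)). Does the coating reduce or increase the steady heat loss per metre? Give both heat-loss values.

increases: 50.7 → 61.0 W/m

Critical radius for a cylinder: r_cr = k/h = 0.0126 m = 1.26 cm.
Outer radius after coating: r₂ = 0.00464 + 0.00198 = 0.00662 m.
Since r₁ < r_cr and r₂ ≤ r_cr, the coating moves toward the maximum at r_cr — heat loss rises.
Bare: R = 1/(2πr₁h) = 2.399 m·K/W; Q = 121.7/2.399 = 50.7 W/m.
Coated: R = R_cond + R_conv = 1.995 m·K/W; Q = 121.7/1.995 = 61.0 W/m.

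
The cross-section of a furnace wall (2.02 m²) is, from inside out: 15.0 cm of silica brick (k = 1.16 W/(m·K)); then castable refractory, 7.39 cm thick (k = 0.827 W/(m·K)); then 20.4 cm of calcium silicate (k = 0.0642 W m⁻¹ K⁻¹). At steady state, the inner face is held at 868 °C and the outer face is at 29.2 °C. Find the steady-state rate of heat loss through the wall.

Treat each layer as a resistance in series:
  R_silica brick = L/(kA) = 0.150/(1.16·2.02) = 0.06402 K/W
  R_castable refractory = L/(kA) = 0.0739/(0.827·2.02) = 0.04424 K/W
  R_calcium silicate = L/(kA) = 0.204/(0.0642·2.02) = 1.573 K/W
ΣR = 0.06402 + 0.04424 + 1.573 = 1.681 K/W
Q = ΔT/ΣR = (868 °C − 29.2 °C)/1.681 = 499 W

Q = 499 W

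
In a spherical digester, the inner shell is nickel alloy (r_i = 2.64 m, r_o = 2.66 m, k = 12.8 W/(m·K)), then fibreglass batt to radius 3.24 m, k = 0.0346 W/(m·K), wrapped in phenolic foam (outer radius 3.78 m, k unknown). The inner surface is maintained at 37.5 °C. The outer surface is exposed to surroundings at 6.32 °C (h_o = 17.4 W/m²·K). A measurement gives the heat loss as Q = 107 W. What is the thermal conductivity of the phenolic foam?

ΣR = ΔT/Q = |37.5 − 6.32|/107 = 0.2914 K/W
Known resistances:
  R_nickel alloy = (1/2.64 − 1/2.66)/(4πk) = 0.002848/(4π·12.8) = 1.771×10^-5 K/W
  R_fibreglass batt = (1/2.66 − 1/3.24)/(4πk) = 0.06730/(4π·0.0346) = 0.1548 K/W
  R_conv,out = 1/(4πr²h) = 1/(4π·3.78²·17.4) = 3.201×10^-4 K/W
R_phenolic foam = ΣR − ΣR_known = 0.2914 − 0.1551 = 0.1363 K/W
(1/r₁−1/r₂)/(4πk) = 0.1363 ⇒ k = 0.04409/(4π·0.1363) = 0.0257 W/m·K

k = 0.0257 W/m·K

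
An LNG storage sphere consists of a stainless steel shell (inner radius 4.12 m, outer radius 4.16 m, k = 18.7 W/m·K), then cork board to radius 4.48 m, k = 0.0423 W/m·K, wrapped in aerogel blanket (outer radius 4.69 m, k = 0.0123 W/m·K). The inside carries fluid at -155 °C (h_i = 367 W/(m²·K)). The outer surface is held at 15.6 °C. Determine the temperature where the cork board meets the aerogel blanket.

T = -98.1 °C

Treat each layer as a resistance in series:
  R_conv,in = 1/(4πr²h) = 1/(4π·4.12²·367) = 1.277×10^-5 K/W
  R_stainless steel = (1/4.12 − 1/4.16)/(4πk) = 0.002334/(4π·18.7) = 9.932×10^-6 K/W
  R_cork board = (1/4.16 − 1/4.48)/(4πk) = 0.01717/(4π·0.0423) = 0.03230 K/W
  R_aerogel blanket = (1/4.48 − 1/4.69)/(4πk) = 0.009995/(4π·0.0123) = 0.06466 K/W
ΣR = 1.277×10^-5 + 9.932×10^-6 + 0.03230 + 0.06466 = 0.09698 K/W
Q = ΔT/ΣR = (-155 °C − 15.6 °C)/0.09698 = -1759 W
From the inner boundary to the cork board/aerogel blanket interface, ΣR_partial = 0.03232 K/W.
T_interface = T_in − Q·ΣR_partial = -155 °C − (-1759)(0.03232) = -98.1 °C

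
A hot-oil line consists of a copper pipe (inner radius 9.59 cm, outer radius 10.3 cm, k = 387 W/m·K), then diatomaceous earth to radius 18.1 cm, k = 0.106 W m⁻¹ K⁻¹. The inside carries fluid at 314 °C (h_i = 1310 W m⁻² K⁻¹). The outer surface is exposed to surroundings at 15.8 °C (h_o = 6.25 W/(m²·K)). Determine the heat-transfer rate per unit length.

Resistance network (inner→outer):
  R'_conv,in = 1/(2πr h) = 1/(2π·0.0959·1310) = 0.001267 m·K/W
  R'_copper = ln(0.103/0.0959)/(2πk) = 0.07142/(2π·387) = 2.937×10^-5 m·K/W
  R'_diatomaceous earth = ln(0.181/0.103)/(2πk) = 0.5638/(2π·0.106) = 0.8465 m·K/W
  R'_conv,out = 1/(2πr h) = 1/(2π·0.181·6.25) = 0.1407 m·K/W
ΣR = 0.001267 + 2.937×10^-5 + 0.8465 + 0.1407 = 0.9885 m·K/W
Q' = ΔT/ΣR = (314 °C − 15.8 °C)/0.9885 = 302 W/m

Q' = 302 W/m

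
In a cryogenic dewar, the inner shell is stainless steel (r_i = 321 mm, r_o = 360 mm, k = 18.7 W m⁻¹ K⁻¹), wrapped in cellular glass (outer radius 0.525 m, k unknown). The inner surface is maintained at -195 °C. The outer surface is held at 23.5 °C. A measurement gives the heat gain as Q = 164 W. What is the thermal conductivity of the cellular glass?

ΣR = ΔT/Q = |-195 − 23.5|/164 = 1.332 K/W
Known resistances:
  R_stainless steel = (1/0.321 − 1/0.360)/(4πk) = 0.3375/(4π·18.7) = 0.001436 K/W
R_cellular glass = ΣR − ΣR_known = 1.332 − 0.001436 = 1.331 K/W
(1/r₁−1/r₂)/(4πk) = 1.331 ⇒ k = 0.8730/(4π·1.331) = 0.0522 W/m·K

k = 0.0522 W/m·K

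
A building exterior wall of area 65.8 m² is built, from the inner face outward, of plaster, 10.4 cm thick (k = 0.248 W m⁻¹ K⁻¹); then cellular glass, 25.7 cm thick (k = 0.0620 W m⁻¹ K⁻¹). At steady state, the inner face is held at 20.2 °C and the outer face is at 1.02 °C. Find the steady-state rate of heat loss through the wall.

Q = 276 W

Treat each layer as a resistance in series:
  R_plaster = L/(kA) = 0.104/(0.248·65.8) = 0.006373 K/W
  R_cellular glass = L/(kA) = 0.257/(0.0620·65.8) = 0.06300 K/W
ΣR = 0.006373 + 0.06300 = 0.06937 K/W
Q = ΔT/ΣR = (20.2 °C − 1.02 °C)/0.06937 = 276 W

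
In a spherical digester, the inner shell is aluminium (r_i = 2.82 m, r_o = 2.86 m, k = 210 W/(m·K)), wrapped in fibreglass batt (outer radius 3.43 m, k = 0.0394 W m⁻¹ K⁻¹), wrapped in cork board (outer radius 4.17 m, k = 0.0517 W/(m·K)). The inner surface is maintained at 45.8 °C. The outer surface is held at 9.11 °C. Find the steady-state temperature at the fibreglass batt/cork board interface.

Series thermal resistances, inner to outer:
  R_aluminium = (1/2.82 − 1/2.86)/(4πk) = 0.004960/(4π·210) = 1.879×10^-6 K/W
  R_fibreglass batt = (1/2.86 − 1/3.43)/(4πk) = 0.05811/(4π·0.0394) = 0.1174 K/W
  R_cork board = (1/3.43 − 1/4.17)/(4πk) = 0.05174/(4π·0.0517) = 0.07963 K/W
ΣR = 1.879×10^-6 + 0.1174 + 0.07963 = 0.1970 K/W
Q = ΔT/ΣR = (45.8 °C − 9.11 °C)/0.1970 = 186.2 W
From the inner boundary to the fibreglass batt/cork board interface, ΣR_partial = 0.1174 K/W.
T_interface = T_in − Q·ΣR_partial = 45.8 °C − (186.2)(0.1174) = 23.9 °C

T = 23.9 °C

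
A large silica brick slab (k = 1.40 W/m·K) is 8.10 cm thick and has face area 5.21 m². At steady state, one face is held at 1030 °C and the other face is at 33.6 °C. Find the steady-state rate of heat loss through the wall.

Q = kA·ΔT/L = 1.40 × 5.21 × |1030 °C − 33.6 °C| / 0.0810 = 89700 W

Q = 89700 W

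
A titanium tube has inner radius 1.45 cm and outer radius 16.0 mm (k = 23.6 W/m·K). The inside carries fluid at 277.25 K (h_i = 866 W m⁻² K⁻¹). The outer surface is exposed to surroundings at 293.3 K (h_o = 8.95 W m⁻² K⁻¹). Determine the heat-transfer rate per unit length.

Resistance network (inner→outer):
  R'_conv,in = 1/(2πr h) = 1/(2π·0.0145·866) = 0.01267 m·K/W
  R'_titanium = ln(0.0160/0.0145)/(2πk) = 0.09844/(2π·23.6) = 6.639×10^-4 m·K/W
  R'_conv,out = 1/(2πr h) = 1/(2π·0.0160·8.95) = 1.111 m·K/W
ΣR = 0.01267 + 6.639×10^-4 + 1.111 = 1.124 m·K/W
Q' = ΔT/ΣR = (277.25 K − 293.3 K)/1.124 = -14.3 W/m
(Negative Q' ⇒ heat flows inward; heat gain = 14.3 W/m.)

Q' = 14.3 W/m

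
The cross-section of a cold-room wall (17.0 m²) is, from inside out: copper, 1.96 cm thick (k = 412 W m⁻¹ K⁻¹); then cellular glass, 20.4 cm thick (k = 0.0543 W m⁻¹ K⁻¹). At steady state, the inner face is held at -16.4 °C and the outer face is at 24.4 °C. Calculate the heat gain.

Q = 185 W

Treat each layer as a resistance in series:
  R_copper = L/(kA) = 0.0196/(412·17.0) = 2.798×10^-6 K/W
  R_cellular glass = L/(kA) = 0.204/(0.0543·17.0) = 0.2210 K/W
ΣR = 2.798×10^-6 + 0.2210 = 0.2210 K/W
Q = ΔT/ΣR = (-16.4 °C − 24.4 °C)/0.2210 = -185 W
(Negative Q ⇒ heat flows inward; heat gain = 185 W.)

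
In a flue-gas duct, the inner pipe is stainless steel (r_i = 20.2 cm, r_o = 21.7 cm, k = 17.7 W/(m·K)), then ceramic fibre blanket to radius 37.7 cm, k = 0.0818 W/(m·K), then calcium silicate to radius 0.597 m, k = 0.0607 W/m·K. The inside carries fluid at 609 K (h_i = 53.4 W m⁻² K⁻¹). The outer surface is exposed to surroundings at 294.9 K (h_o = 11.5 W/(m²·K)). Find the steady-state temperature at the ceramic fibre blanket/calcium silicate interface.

T = 461 K

Treat each layer as a resistance in series:
  R'_conv,in = 1/(2πr h) = 1/(2π·0.202·53.4) = 0.01475 m·K/W
  R'_stainless steel = ln(0.217/0.202)/(2πk) = 0.07163/(2π·17.7) = 6.441×10^-4 m·K/W
  R'_ceramic fibre blanket = ln(0.377/0.217)/(2πk) = 0.5523/(2π·0.0818) = 1.075 m·K/W
  R'_calcium silicate = ln(0.597/0.377)/(2πk) = 0.4597/(2π·0.0607) = 1.205 m·K/W
  R'_conv,out = 1/(2πr h) = 1/(2π·0.597·11.5) = 0.02318 m·K/W
ΣR = 0.01475 + 6.441×10^-4 + 1.075 + 1.205 + 0.02318 = 2.319 m·K/W
Q' = ΔT/ΣR = (609 K − 294.9 K)/2.319 = 135.4 W/m
From the inner boundary to the ceramic fibre blanket/calcium silicate interface, ΣR_partial = 1.090 m·K/W.
T_interface = T_in − Q'·ΣR_partial = 609 K − (135.4)(1.090) = 461 K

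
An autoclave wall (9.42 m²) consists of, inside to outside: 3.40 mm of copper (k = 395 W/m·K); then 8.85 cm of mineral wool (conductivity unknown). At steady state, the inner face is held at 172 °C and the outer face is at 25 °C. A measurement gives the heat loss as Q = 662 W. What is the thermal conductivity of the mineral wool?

ΣR = ΔT/Q = |172 − 25|/662 = 0.2221 K/W
Known resistances:
  R_copper = L/(kA) = 0.00340/(395·9.42) = 9.138×10^-7 K/W
R_mineral wool = ΣR − ΣR_known = 0.2221 − 9.138×10^-7 = 0.2221 K/W
L/(kA) = 0.2221 ⇒ k = 0.0885/(0.2221·9.42) = 0.0423 W/m·K

k = 0.0423 W/m·K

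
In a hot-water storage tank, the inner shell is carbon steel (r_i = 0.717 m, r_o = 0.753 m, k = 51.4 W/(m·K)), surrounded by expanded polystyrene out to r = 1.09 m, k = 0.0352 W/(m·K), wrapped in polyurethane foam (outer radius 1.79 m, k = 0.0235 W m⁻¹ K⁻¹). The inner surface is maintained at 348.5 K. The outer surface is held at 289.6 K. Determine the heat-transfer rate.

Q = 27.5 W

Resistance network (inner→outer):
  R_carbon steel = (1/0.717 − 1/0.753)/(4πk) = 0.06668/(4π·51.4) = 1.032×10^-4 K/W
  R_expanded polystyrene = (1/0.753 − 1/1.09)/(4πk) = 0.4106/(4π·0.0352) = 0.9282 K/W
  R_polyurethane foam = (1/1.09 − 1/1.79)/(4πk) = 0.3588/(4π·0.0235) = 1.215 K/W
ΣR = 1.032×10^-4 + 0.9282 + 1.215 = 2.143 K/W
Q = ΔT/ΣR = (348.5 K − 289.6 K)/2.143 = 27.5 W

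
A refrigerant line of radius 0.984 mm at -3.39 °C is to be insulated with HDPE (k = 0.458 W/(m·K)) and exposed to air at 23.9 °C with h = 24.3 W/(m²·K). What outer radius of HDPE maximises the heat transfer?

For a cylinder, r_cr = k_ins/h = 0.458/24.3 = 0.0188 m = 1.88 cm

r_cr = 1.88 cm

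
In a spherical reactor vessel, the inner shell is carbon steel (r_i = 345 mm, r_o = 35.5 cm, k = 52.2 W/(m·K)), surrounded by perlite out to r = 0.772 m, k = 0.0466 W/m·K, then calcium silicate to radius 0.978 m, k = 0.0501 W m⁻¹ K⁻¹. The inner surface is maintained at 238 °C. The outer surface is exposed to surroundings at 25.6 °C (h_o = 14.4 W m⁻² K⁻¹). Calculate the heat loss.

Resistance network (inner→outer):
  R_carbon steel = (1/0.345 − 1/0.355)/(4πk) = 0.08165/(4π·52.2) = 1.245×10^-4 K/W
  R_perlite = (1/0.355 − 1/0.772)/(4πk) = 1.522/(4π·0.0466) = 2.598 K/W
  R_calcium silicate = (1/0.772 − 1/0.978)/(4πk) = 0.2728/(4π·0.0501) = 0.4334 K/W
  R_conv,out = 1/(4πr²h) = 1/(4π·0.978²·14.4) = 0.005778 K/W
ΣR = 1.245×10^-4 + 2.598 + 0.4334 + 0.005778 = 3.037 K/W
Q = ΔT/ΣR = (238 °C − 25.6 °C)/3.037 = 69.9 W

Q = 69.9 W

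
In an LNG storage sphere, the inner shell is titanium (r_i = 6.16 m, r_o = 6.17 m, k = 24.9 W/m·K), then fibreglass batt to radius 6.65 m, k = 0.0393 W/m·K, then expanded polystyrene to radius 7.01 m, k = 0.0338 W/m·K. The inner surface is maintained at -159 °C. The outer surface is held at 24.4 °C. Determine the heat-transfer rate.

Q = 4.38 kW

Series thermal resistances, inner to outer:
  R_titanium = (1/6.16 − 1/6.17)/(4πk) = 2.631×10^-4/(4π·24.9) = 8.409×10^-7 K/W
  R_fibreglass batt = (1/6.17 − 1/6.65)/(4πk) = 0.01170/(4π·0.0393) = 0.02369 K/W
  R_expanded polystyrene = (1/6.65 − 1/7.01)/(4πk) = 0.007723/(4π·0.0338) = 0.01818 K/W
ΣR = 8.409×10^-7 + 0.02369 + 0.01818 = 0.04187 K/W
Q = ΔT/ΣR = (-159 °C − 24.4 °C)/0.04187 = -4380 W
(Negative Q ⇒ heat flows inward; heat gain = 4380 W.)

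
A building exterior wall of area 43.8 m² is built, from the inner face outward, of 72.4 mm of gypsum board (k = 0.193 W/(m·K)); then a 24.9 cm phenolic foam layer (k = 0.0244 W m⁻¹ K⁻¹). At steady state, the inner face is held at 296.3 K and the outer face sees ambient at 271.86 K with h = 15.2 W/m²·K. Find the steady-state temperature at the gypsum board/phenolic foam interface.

T = 295.4 K

Treat each layer as a resistance in series:
  R_gypsum board = L/(kA) = 0.0724/(0.193·43.8) = 0.008565 K/W
  R_phenolic foam = L/(kA) = 0.249/(0.0244·43.8) = 0.2330 K/W
  R_conv,out = 1/(hA) = 1/(15.2·43.8) = 0.001502 K/W
ΣR = 0.008565 + 0.2330 + 0.001502 = 0.2431 K/W
Q = ΔT/ΣR = (296.3 K − 271.86 K)/0.2431 = 100.5 W
From the inner boundary to the gypsum board/phenolic foam interface, ΣR_partial = 0.008565 K/W.
T_interface = T_in − Q·ΣR_partial = 296.3 K − (100.5)(0.008565) = 295.4 K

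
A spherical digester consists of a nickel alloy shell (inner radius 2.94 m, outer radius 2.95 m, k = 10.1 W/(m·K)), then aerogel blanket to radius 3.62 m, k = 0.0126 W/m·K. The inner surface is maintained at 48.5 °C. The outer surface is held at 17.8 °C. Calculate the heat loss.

Q = 77.5 W

Treat each layer as a resistance in series:
  R_nickel alloy = (1/2.94 − 1/2.95)/(4πk) = 0.001153/(4π·10.1) = 9.084×10^-6 K/W
  R_aerogel blanket = (1/2.95 − 1/3.62)/(4πk) = 0.06274/(4π·0.0126) = 0.3962 K/W
ΣR = 9.084×10^-6 + 0.3962 = 0.3962 K/W
Q = ΔT/ΣR = (48.5 °C − 17.8 °C)/0.3962 = 77.5 W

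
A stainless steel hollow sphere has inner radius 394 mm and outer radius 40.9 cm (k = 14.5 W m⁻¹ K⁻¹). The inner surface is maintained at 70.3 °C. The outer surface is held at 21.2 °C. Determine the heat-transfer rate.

Q = 96100 W

Q = 4πk·ΔT/(1/r₁ − 1/r₂) = 4π × 14.5 × 49.1 / (1/0.394 − 1/0.409) = 96100 W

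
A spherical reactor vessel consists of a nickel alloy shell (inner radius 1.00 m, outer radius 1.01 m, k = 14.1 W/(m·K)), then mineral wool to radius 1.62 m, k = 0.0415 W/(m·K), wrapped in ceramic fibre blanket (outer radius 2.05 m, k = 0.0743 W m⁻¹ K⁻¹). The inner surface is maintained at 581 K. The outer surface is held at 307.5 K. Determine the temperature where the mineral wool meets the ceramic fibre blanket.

T = 351.9 K

Resistance network (inner→outer):
  R_nickel alloy = (1/1.00 − 1/1.01)/(4πk) = 0.009901/(4π·14.1) = 5.588×10^-5 K/W
  R_mineral wool = (1/1.01 − 1/1.62)/(4πk) = 0.3728/(4π·0.0415) = 0.7149 K/W
  R_ceramic fibre blanket = (1/1.62 − 1/2.05)/(4πk) = 0.1295/(4π·0.0743) = 0.1387 K/W
ΣR = 5.588×10^-5 + 0.7149 + 0.1387 = 0.8537 K/W
Q = ΔT/ΣR = (581 K − 307.5 K)/0.8537 = 320.4 W
From the inner boundary to the mineral wool/ceramic fibre blanket interface, ΣR_partial = 0.7150 K/W.
T_interface = T_in − Q·ΣR_partial = 581 K − (320.4)(0.7150) = 351.9 K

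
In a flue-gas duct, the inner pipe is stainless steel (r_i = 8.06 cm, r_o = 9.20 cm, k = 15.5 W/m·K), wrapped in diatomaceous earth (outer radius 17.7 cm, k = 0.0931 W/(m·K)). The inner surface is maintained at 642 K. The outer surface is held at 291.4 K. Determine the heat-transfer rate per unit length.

Q' = 313 W/m

Treat each layer as a resistance in series:
  R'_stainless steel = ln(0.0920/0.0806)/(2πk) = 0.1323/(2π·15.5) = 0.001358 m·K/W
  R'_diatomaceous earth = ln(0.177/0.0920)/(2πk) = 0.6544/(2π·0.0931) = 1.119 m·K/W
ΣR = 0.001358 + 1.119 = 1.120 m·K/W
Q' = ΔT/ΣR = (642 K − 291.4 K)/1.120 = 313 W/m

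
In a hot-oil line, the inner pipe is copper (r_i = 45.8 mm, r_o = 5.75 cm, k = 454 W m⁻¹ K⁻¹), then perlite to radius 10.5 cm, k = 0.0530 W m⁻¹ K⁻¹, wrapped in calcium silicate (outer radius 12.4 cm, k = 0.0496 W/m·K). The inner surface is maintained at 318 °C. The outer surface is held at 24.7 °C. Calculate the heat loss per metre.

Series thermal resistances, inner to outer:
  R'_copper = ln(0.0575/0.0458)/(2πk) = 0.2275/(2π·454) = 7.975×10^-5 m·K/W
  R'_perlite = ln(0.105/0.0575)/(2πk) = 0.6022/(2π·0.0530) = 1.808 m·K/W
  R'_calcium silicate = ln(0.124/0.105)/(2πk) = 0.1663/(2π·0.0496) = 0.5337 m·K/W
ΣR = 7.975×10^-5 + 1.808 + 0.5337 = 2.342 m·K/W
Q' = ΔT/ΣR = (318 °C − 24.7 °C)/2.342 = 125 W/m

Q' = 125 W/m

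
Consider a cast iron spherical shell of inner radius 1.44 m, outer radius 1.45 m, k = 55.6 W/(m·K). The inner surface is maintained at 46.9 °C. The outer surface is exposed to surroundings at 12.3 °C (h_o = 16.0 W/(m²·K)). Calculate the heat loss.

Treat each layer as a resistance in series:
  R_cast iron = (1/1.44 − 1/1.45)/(4πk) = 0.004789/(4π·55.6) = 6.855×10^-6 K/W
  R_conv,out = 1/(4πr²h) = 1/(4π·1.45²·16.0) = 0.002366 K/W
ΣR = 6.855×10^-6 + 0.002366 = 0.002373 K/W
Q = ΔT/ΣR = (46.9 °C − 12.3 °C)/0.002373 = 14600 W

Q = 14.6 kW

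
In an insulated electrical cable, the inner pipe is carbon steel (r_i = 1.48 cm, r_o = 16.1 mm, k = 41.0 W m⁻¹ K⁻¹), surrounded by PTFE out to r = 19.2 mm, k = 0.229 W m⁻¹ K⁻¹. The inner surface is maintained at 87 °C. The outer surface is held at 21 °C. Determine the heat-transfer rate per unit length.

Resistance network (inner→outer):
  R'_carbon steel = ln(0.0161/0.0148)/(2πk) = 0.08419/(2π·41.0) = 3.268×10^-4 m·K/W
  R'_PTFE = ln(0.0192/0.0161)/(2πk) = 0.1761/(2π·0.229) = 0.1224 m·K/W
ΣR = 3.268×10^-4 + 0.1224 = 0.1227 m·K/W
Q' = ΔT/ΣR = (87 °C − 21 °C)/0.1227 = 538 W/m

Q' = 538 W/m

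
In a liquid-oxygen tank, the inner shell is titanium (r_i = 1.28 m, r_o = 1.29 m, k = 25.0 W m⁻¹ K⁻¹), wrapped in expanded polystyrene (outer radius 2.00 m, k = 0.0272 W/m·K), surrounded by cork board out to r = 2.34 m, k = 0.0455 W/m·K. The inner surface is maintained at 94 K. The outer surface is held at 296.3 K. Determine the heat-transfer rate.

Resistance network (inner→outer):
  R_titanium = (1/1.28 − 1/1.29)/(4πk) = 0.006056/(4π·25.0) = 1.928×10^-5 K/W
  R_expanded polystyrene = (1/1.29 − 1/2.00)/(4πk) = 0.2752/(4π·0.0272) = 0.8051 K/W
  R_cork board = (1/2.00 − 1/2.34)/(4πk) = 0.07265/(4π·0.0455) = 0.1271 K/W
ΣR = 1.928×10^-5 + 0.8051 + 0.1271 = 0.9322 K/W
Q = ΔT/ΣR = (94 K − 296.3 K)/0.9322 = -217 W
(Negative Q ⇒ heat flows inward; heat gain = 217 W.)

Q = 217 W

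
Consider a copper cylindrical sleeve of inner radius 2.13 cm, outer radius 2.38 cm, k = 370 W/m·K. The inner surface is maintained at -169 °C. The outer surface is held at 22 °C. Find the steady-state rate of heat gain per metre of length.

Q' = 2πk·ΔT/ln(r₂/r₁) = 2π × 370 × 191 / ln(0.0238/0.0213) = 4.00×10^6 W/m

Q' = 4.00×10^6 W/m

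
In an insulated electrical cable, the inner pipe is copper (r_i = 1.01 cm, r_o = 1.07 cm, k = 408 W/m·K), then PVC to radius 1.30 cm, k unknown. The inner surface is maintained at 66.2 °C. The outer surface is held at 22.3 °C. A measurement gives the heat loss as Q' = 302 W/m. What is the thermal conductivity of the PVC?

k = 0.213 W/m·K

ΣR = ΔT/Q' = |66.2 − 22.3|/302 = 0.1454 m·K/W
Known resistances:
  R'_copper = ln(0.0107/0.0101)/(2πk) = 0.05771/(2π·408) = 2.251×10^-5 m·K/W
R_PVC = ΣR − ΣR_known = 0.1454 − 2.251×10^-5 = 0.1454 m·K/W
ln(r₂/r₁)/(2πk) = 0.1454 ⇒ k = 0.1947/(2π·0.1454) = 0.213 W/m·K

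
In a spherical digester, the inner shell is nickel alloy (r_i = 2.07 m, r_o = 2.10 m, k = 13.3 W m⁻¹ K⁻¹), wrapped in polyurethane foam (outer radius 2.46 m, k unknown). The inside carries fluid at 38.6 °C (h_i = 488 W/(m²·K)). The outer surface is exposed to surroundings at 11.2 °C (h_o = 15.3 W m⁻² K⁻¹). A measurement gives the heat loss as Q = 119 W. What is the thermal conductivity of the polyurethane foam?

ΣR = ΔT/Q = |38.6 − 11.2|/119 = 0.2303 K/W
Known resistances:
  R_conv,in = 1/(4πr²h) = 1/(4π·2.07²·488) = 3.806×10^-5 K/W
  R_nickel alloy = (1/2.07 − 1/2.10)/(4πk) = 0.006901/(4π·13.3) = 4.129×10^-5 K/W
  R_conv,out = 1/(4πr²h) = 1/(4π·2.46²·15.3) = 8.595×10^-4 K/W
R_polyurethane foam = ΣR − ΣR_known = 0.2303 − 9.388×10^-4 = 0.2294 K/W
(1/r₁−1/r₂)/(4πk) = 0.2294 ⇒ k = 0.06969/(4π·0.2294) = 0.0242 W/m·K

k = 0.0242 W/m·K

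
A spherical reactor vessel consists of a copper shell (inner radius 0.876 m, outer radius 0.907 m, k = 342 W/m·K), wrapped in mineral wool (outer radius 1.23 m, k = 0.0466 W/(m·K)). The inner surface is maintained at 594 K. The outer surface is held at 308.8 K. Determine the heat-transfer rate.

Resistance network (inner→outer):
  R_copper = (1/0.876 − 1/0.907)/(4πk) = 0.03902/(4π·342) = 9.079×10^-6 K/W
  R_mineral wool = (1/0.907 − 1/1.23)/(4πk) = 0.2895/(4π·0.0466) = 0.4944 K/W
ΣR = 9.079×10^-6 + 0.4944 = 0.4944 K/W
Q = ΔT/ΣR = (594 K − 308.8 K)/0.4944 = 577 W

Q = 577 W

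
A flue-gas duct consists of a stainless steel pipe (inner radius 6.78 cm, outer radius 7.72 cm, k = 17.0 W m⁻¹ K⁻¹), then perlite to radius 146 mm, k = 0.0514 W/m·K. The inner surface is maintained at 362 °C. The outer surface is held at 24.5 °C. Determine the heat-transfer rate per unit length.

Treat each layer as a resistance in series:
  R'_stainless steel = ln(0.0772/0.0678)/(2πk) = 0.1298/(2π·17.0) = 0.001216 m·K/W
  R'_perlite = ln(0.146/0.0772)/(2πk) = 0.6372/(2π·0.0514) = 1.973 m·K/W
ΣR = 0.001216 + 1.973 = 1.974 m·K/W
Q' = ΔT/ΣR = (362 °C − 24.5 °C)/1.974 = 171 W/m

Q' = 171 W/m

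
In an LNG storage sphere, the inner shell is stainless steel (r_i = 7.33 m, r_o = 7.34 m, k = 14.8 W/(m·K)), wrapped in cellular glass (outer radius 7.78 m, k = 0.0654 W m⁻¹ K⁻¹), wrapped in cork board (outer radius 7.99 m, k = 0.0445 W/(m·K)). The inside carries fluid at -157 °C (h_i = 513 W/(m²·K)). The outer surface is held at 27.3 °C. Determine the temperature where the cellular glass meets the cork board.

Treat each layer as a resistance in series:
  R_conv,in = 1/(4πr²h) = 1/(4π·7.33²·513) = 2.887×10^-6 K/W
  R_stainless steel = (1/7.33 − 1/7.34)/(4πk) = 1.859×10^-4/(4π·14.8) = 9.994×10^-7 K/W
  R_cellular glass = (1/7.34 − 1/7.78)/(4πk) = 0.007705/(4π·0.0654) = 0.009375 K/W
  R_cork board = (1/7.78 − 1/7.99)/(4πk) = 0.003378/(4π·0.0445) = 0.006041 K/W
ΣR = 2.887×10^-6 + 9.994×10^-7 + 0.009375 + 0.006041 = 0.01542 K/W
Q = ΔT/ΣR = (-157 °C − 27.3 °C)/0.01542 = -11950 W
From the inner boundary to the cellular glass/cork board interface, ΣR_partial = 0.009379 K/W.
T_interface = T_in − Q·ΣR_partial = -157 °C − (-11950)(0.009379) = -44.9 °C

T = -44.9 °C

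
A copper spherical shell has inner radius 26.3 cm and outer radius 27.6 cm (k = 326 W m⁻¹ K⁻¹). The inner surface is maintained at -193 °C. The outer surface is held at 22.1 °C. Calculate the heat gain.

Q = 4920 kW

Q = 4πk·ΔT/(1/r₁ − 1/r₂) = 4π × 326 × 215.1 / (1/0.263 − 1/0.276) = 4.92×10^6 W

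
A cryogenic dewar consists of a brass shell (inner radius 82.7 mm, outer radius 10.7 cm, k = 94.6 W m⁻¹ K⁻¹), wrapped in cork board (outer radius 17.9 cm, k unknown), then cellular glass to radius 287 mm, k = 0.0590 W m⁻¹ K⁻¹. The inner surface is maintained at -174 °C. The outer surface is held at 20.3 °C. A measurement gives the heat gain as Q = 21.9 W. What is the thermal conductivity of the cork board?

k = 0.0496 W/m·K

ΣR = ΔT/Q = |-174 − 20.3|/21.9 = 8.872 K/W
Known resistances:
  R_brass = (1/0.0827 − 1/0.107)/(4πk) = 2.746/(4π·94.6) = 0.002310 K/W
  R_cellular glass = (1/0.179 − 1/0.287)/(4πk) = 2.102/(4π·0.0590) = 2.835 K/W
R_cork board = ΣR − ΣR_known = 8.872 − 2.837 = 6.035 K/W
(1/r₁−1/r₂)/(4πk) = 6.035 ⇒ k = 3.759/(4π·6.035) = 0.0496 W/m·K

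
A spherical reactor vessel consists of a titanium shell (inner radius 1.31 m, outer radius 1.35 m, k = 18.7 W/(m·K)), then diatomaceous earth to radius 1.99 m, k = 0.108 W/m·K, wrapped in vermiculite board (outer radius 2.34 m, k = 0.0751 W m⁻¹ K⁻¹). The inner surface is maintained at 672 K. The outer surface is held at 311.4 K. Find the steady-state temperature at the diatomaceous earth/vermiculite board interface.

T = 424 K

Treat each layer as a resistance in series:
  R_titanium = (1/1.31 − 1/1.35)/(4πk) = 0.02262/(4π·18.7) = 9.625×10^-5 K/W
  R_diatomaceous earth = (1/1.35 − 1/1.99)/(4πk) = 0.2382/(4π·0.108) = 0.1755 K/W
  R_vermiculite board = (1/1.99 − 1/2.34)/(4πk) = 0.07516/(4π·0.0751) = 0.07964 K/W
ΣR = 9.625×10^-5 + 0.1755 + 0.07964 = 0.2552 K/W
Q = ΔT/ΣR = (672 K − 311.4 K)/0.2552 = 1413 W
From the inner boundary to the diatomaceous earth/vermiculite board interface, ΣR_partial = 0.1756 K/W.
T_interface = T_in − Q·ΣR_partial = 672 K − (1413)(0.1756) = 424 K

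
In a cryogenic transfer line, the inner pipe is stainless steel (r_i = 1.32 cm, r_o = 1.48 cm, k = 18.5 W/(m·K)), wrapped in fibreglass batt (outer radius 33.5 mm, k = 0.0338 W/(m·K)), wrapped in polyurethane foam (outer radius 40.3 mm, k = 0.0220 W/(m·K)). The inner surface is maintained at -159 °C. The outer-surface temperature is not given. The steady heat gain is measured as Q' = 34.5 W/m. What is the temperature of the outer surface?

Sum the resistances:
  R'_stainless steel = ln(0.0148/0.0132)/(2πk) = 0.1144/(2π·18.5) = 9.843×10^-4 m·K/W
  R'_fibreglass batt = ln(0.0335/0.0148)/(2πk) = 0.8169/(2π·0.0338) = 3.847 m·K/W
  R'_polyurethane foam = ln(0.0403/0.0335)/(2πk) = 0.1848/(2π·0.0220) = 1.337 m·K/W
ΣR = 5.185 m·K/W
ΔT = Q'·ΣR = 34.5 × 5.185 = 178.9 K
Heat flows inward, so T_out = T_in + ΔT = -159 + 178.9 = 19.9 °C

T_out = 19.9 °C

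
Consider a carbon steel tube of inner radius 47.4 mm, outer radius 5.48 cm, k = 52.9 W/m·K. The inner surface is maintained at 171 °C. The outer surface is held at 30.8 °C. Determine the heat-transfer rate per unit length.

Q' = 2πk·ΔT/ln(r₂/r₁) = 2π × 52.9 × 140.2 / ln(0.0548/0.0474) = 3.21×10^5 W/m

Q' = 321 kW/m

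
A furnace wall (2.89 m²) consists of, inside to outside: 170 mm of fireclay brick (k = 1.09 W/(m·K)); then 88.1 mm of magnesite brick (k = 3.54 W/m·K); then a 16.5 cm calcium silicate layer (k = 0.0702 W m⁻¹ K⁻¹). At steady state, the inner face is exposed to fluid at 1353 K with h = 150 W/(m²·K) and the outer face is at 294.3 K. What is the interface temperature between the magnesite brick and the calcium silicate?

Resistance network (inner→outer):
  R_conv,in = 1/(hA) = 1/(150·2.89) = 0.002307 K/W
  R_fireclay brick = L/(kA) = 0.170/(1.09·2.89) = 0.05397 K/W
  R_magnesite brick = L/(kA) = 0.0881/(3.54·2.89) = 0.008611 K/W
  R_calcium silicate = L/(kA) = 0.165/(0.0702·2.89) = 0.8133 K/W
ΣR = 0.002307 + 0.05397 + 0.008611 + 0.8133 = 0.8782 K/W
Q = ΔT/ΣR = (1353 K − 294.3 K)/0.8782 = 1206 W
From the inner boundary to the magnesite brick/calcium silicate interface, ΣR_partial = 0.06489 K/W.
T_interface = T_in − Q·ΣR_partial = 1353 K − (1206)(0.06489) = 1275 K

T = 1275 K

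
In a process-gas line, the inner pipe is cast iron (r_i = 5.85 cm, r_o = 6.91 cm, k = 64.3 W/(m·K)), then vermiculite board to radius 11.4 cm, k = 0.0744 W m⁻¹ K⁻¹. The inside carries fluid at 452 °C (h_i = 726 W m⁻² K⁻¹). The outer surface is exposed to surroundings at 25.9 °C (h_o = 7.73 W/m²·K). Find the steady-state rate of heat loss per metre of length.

Resistance network (inner→outer):
  R'_conv,in = 1/(2πr h) = 1/(2π·0.0585·726) = 0.003747 m·K/W
  R'_cast iron = ln(0.0691/0.0585)/(2πk) = 0.1665/(2π·64.3) = 4.122×10^-4 m·K/W
  R'_vermiculite board = ln(0.114/0.0691)/(2πk) = 0.5006/(2π·0.0744) = 1.071 m·K/W
  R'_conv,out = 1/(2πr h) = 1/(2π·0.114·7.73) = 0.1806 m·K/W
ΣR = 0.003747 + 4.122×10^-4 + 1.071 + 0.1806 = 1.256 m·K/W
Q' = ΔT/ΣR = (452 °C − 25.9 °C)/1.256 = 339 W/m

Q' = 339 W/m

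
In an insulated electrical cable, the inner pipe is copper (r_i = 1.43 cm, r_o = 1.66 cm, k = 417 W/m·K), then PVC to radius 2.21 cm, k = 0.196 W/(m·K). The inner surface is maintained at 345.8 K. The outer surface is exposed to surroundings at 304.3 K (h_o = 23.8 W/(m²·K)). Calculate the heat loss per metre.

Resistance network (inner→outer):
  R'_copper = ln(0.0166/0.0143)/(2πk) = 0.1491/(2π·417) = 5.692×10^-5 m·K/W
  R'_PVC = ln(0.0221/0.0166)/(2πk) = 0.2862/(2π·0.196) = 0.2324 m·K/W
  R'_conv,out = 1/(2πr h) = 1/(2π·0.0221·23.8) = 0.3026 m·K/W
ΣR = 5.692×10^-5 + 0.2324 + 0.3026 = 0.5351 m·K/W
Q' = ΔT/ΣR = (345.8 K − 304.3 K)/0.5351 = 77.6 W/m

Q' = 77.6 W/m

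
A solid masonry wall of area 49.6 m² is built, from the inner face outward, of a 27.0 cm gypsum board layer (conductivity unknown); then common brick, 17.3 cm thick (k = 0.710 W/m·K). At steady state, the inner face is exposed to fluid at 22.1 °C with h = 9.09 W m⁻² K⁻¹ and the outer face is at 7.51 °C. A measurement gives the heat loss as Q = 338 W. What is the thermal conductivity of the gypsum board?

k = 0.151 W/m·K

ΣR = ΔT/Q = |22.1 − 7.51|/338 = 0.04317 K/W
Known resistances:
  R_conv,in = 1/(hA) = 1/(9.09·49.6) = 0.002218 K/W
  R_common brick = L/(kA) = 0.173/(0.710·49.6) = 0.004913 K/W
R_gypsum board = ΣR − ΣR_known = 0.04317 − 0.007131 = 0.03604 K/W
L/(kA) = 0.03604 ⇒ k = 0.270/(0.03604·49.6) = 0.151 W/m·K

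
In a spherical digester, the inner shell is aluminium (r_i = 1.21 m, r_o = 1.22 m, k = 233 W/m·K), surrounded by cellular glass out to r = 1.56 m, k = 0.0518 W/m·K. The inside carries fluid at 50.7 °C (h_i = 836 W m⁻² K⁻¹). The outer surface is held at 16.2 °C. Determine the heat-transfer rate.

Q = 126 W

Series thermal resistances, inner to outer:
  R_conv,in = 1/(4πr²h) = 1/(4π·1.21²·836) = 6.501×10^-5 K/W
  R_aluminium = (1/1.21 − 1/1.22)/(4πk) = 0.006774/(4π·233) = 2.314×10^-6 K/W
  R_cellular glass = (1/1.22 − 1/1.56)/(4πk) = 0.1786/(4π·0.0518) = 0.2744 K/W
ΣR = 6.501×10^-5 + 2.314×10^-6 + 0.2744 = 0.2745 K/W
Q = ΔT/ΣR = (50.7 °C − 16.2 °C)/0.2745 = 126 W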